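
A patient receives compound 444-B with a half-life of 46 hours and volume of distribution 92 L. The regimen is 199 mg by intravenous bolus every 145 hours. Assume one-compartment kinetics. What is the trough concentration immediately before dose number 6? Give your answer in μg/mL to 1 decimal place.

f = (1/2)^(τ/t½) = (1/2)^(145/46) ≈ 0.1125.
C₀ = D/Vd = 199/92 ≈ 2.163 μg/mL.
Before the 6th dose, 5 doses have been given. Superposition: Cmin = C₀·(f + f² + … + f^5).
≈ 2.163 × (0.1125 + 0.0127 + 0.0014 + 0.0002 + 0.0000) ≈ 2.163 × 0.1268 ≈ 0.274 μg/mL.

0.3 μg/mL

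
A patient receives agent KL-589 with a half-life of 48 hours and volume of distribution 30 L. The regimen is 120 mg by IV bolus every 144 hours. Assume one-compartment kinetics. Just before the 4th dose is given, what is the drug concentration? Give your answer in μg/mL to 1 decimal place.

f = (1/2)^(τ/t½) = (1/2)^(144/48) ≈ 0.1250.
C₀ = D/Vd = 120/30 ≈ 4.000 μg/mL.
Before the 4th dose, 3 doses have been given. Superposition: Cmin = C₀·(f + f² + … + f^3).
≈ 4.000 × (0.1250 + 0.0156 + 0.0020) ≈ 4.000 × 0.1426 ≈ 0.570 μg/mL.

0.6 μg/mL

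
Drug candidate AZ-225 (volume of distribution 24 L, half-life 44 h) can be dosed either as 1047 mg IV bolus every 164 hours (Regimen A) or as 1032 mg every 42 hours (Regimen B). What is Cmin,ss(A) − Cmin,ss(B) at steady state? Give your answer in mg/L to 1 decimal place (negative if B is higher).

Regimen A: f = (1/2)^(164/44) ≈ 0.0755; Cmin,ss = (1047/24)·f/(1−f) ≈ 3.563 mg/L.
Regimen B: f = (1/2)^(42/44) ≈ 0.5160; Cmin,ss = (1032/24)·f/(1−f) ≈ 45.843 mg/L.
Difference ≈ 3.563 − 45.843 ≈ -42.280 mg/L.

-42.3 mg/L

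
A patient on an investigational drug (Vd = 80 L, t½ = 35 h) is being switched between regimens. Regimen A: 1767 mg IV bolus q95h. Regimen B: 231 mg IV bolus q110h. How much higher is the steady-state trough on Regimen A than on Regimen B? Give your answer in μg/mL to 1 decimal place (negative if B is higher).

Regimen A: f = (1/2)^(95/35) ≈ 0.1524; Cmin,ss = (1767/80)·f/(1−f) ≈ 3.971 μg/mL.
Regimen B: f = (1/2)^(110/35) ≈ 0.1132; Cmin,ss = (231/80)·f/(1−f) ≈ 0.369 μg/mL.
Difference ≈ 3.971 − 0.369 ≈ 3.602 μg/mL.

3.6 μg/mL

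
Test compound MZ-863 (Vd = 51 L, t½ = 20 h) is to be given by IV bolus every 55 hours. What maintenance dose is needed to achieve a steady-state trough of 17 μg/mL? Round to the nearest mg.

4965 mg

τ/t½ = 55/20 ≈ 2.75, so f = (1/2)^(55/20) ≈ 0.148651.
Cmin,ss = (D/Vd)·f/(1−f), so D = Cmin,ss·Vd·(1−f)/f.
D = 17 × 51 × (1−f)/f ≈ 17 × 51 × 5.72717 ≈ 4965.46 mg.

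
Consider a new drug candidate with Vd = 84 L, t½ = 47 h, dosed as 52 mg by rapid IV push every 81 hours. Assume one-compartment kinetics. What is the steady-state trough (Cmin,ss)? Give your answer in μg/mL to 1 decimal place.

k = ln2/t½ = ln2/47 ≈ 0.014748 h⁻¹; fraction remaining f = e^(−kτ) = e^(−0.014748×81) ≈ 0.3028.
At steady state, accumulation factor R = 1/(1 − e^(−kτ)) ≈ 1.4343.
Each bolus raises the concentration by D/Vd = 52/84 ≈ 0.619 μg/mL.
Cmax,ss = C₀/(1 − f) ≈ 0.619/0.6972 ≈ 0.888 μg/mL.
One interval later, Cmin,ss = Cmax,ss·e^(−kτ) ≈ 0.888 × 0.3028 ≈ 0.269 μg/mL.

0.3 μg/mL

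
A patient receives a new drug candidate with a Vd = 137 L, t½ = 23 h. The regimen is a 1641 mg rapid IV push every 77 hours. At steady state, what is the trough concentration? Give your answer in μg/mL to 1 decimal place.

k = ln2/t½ = ln2/23 ≈ 0.030137 h⁻¹; fraction remaining f = e^(−kτ) = e^(−0.030137×77) ≈ 0.0982.
Each bolus raises the concentration by D/Vd = 1641/137 ≈ 11.978 μg/mL.
Steady-state trough Cmin,ss = C₀·f/(1−f) ≈ 11.978 × 0.0982/0.9018 ≈ 1.304 μg/mL.

1.3 μg/mL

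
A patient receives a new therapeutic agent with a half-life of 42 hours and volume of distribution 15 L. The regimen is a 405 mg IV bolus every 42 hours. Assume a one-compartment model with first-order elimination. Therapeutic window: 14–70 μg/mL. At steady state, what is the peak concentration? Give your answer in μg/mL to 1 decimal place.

54.0 μg/mL

τ = 42 h = 1 half-life, so f = (1/2)^1 = 0.5.
Accumulation ratio R = 1/(1 − f) = 1/0.5 = 2/1.
Single-dose peak C₀ = D/Vd = 405/15 = 27 μg/mL.
Steady-state peak Cmax,ss = C₀·R = 27 × 2/1 ≈ 54.000 μg/mL.
Peak 54.0 μg/mL vs MTC 70 μg/mL: below toxic threshold.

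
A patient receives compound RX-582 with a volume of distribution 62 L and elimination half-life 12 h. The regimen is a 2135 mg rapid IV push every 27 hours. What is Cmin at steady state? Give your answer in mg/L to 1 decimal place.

9.2 mg/L

Over one 27-h interval, 27/12 ≈ 2.25 half-lives elapse, leaving f ≈ 0.2102 of each dose.
At steady state, accumulation factor R = 1/(1 − e^(−kτ)) ≈ 1.2661.
Single-dose peak C₀ = D/Vd = 2135/62 ≈ 34.435 mg/L.
Cmax,ss = C₀/(1 − f) ≈ 34.435/0.7898 ≈ 43.600 mg/L.
Steady-state trough Cmin,ss = Cmax,ss·f ≈ 43.600 × 0.2102 ≈ 9.165 mg/L.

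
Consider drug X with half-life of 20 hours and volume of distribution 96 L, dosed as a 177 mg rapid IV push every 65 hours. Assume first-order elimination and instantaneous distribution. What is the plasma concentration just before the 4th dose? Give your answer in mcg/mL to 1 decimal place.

f = (1/2)^(τ/t½) = (1/2)^(65/20) ≈ 0.1051.
C₀ = D/Vd = 177/96 ≈ 1.844 mcg/mL.
Before the 4th dose, 3 doses have been given. Superposition: Cmin = C₀·(f + f² + … + f^3).
≈ 1.844 × (0.1051 + 0.0110 + 0.0012) ≈ 1.844 × 0.1173 ≈ 0.216 mcg/mL.

0.2 mcg/mL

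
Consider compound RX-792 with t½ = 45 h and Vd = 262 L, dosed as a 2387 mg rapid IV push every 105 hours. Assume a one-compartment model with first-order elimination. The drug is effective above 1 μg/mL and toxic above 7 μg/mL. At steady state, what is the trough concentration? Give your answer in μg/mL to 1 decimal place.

2.3 μg/mL

k = ln2/t½ = ln2/45 ≈ 0.015403 h⁻¹; fraction remaining f = e^(−kτ) = e^(−0.015403×105) ≈ 0.1984.
At steady state, accumulation factor R = 1/(1 − e^(−kτ)) ≈ 1.2475.
Single-dose peak C₀ = D/Vd = 2387/262 ≈ 9.111 μg/mL.
Steady-state peak Cmax,ss = C₀·R ≈ 9.111 × 1.2475 ≈ 11.366 μg/mL.
One interval later, Cmin,ss = Cmax,ss·e^(−kτ) ≈ 11.366 × 0.1984 ≈ 2.255 μg/mL.
Trough 2.3 μg/mL vs MEC 1 μg/mL: adequate.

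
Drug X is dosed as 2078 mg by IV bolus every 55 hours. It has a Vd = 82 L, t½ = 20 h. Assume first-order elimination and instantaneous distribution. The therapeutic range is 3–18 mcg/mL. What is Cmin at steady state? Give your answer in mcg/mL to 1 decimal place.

Over one 55-h interval, 55/20 ≈ 2.75 half-lives elapse, leaving f ≈ 0.1487 of each dose.
At steady state, accumulation factor R = 1/(1 − e^(−kτ)) ≈ 1.1747.
Single-dose peak C₀ = D/Vd = 2078/82 ≈ 25.341 mcg/mL.
Steady-state peak Cmax,ss = C₀·R ≈ 25.341 × 1.1747 ≈ 29.768 mcg/mL.
One interval later, Cmin,ss = Cmax,ss·e^(−kτ) ≈ 29.768 × 0.1487 ≈ 4.427 mcg/mL.
Trough 4.4 mcg/mL vs MEC 3 mcg/mL: adequate.

4.4 mcg/mL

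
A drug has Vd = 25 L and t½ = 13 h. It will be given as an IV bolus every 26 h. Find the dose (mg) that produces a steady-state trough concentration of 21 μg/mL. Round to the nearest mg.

1575 mg

τ/t½ = 26/13 ≈ 2, so f = (1/2)^(26/13) ≈ 0.250000.
Cmin,ss = (D/Vd)·f/(1−f), so D = Cmin,ss·Vd·(1−f)/f.
D = 21 × 25 × (1−f)/f ≈ 21 × 25 × 3.00000 ≈ 1575.00 mg.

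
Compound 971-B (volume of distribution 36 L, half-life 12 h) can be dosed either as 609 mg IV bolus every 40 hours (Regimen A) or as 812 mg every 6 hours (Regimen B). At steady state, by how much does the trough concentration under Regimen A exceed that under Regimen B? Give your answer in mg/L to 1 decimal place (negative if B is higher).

-52.6 mg/L

Regimen A: f = (1/2)^(40/12) ≈ 0.0992; Cmin,ss = (609/36)·f/(1−f) ≈ 1.863 mg/L.
Regimen B: f = (1/2)^(6/12) ≈ 0.7071; Cmin,ss = (812/36)·f/(1−f) ≈ 54.452 mg/L.
Difference ≈ 1.863 − 54.452 ≈ -52.589 mg/L.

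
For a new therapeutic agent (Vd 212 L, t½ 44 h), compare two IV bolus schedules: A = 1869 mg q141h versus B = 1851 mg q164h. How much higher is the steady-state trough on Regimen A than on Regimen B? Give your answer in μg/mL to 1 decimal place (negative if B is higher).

0.4 μg/mL

Regimen A: f = (1/2)^(141/44) ≈ 0.1085; Cmin,ss = (1869/212)·f/(1−f) ≈ 1.073 μg/mL.
Regimen B: f = (1/2)^(164/44) ≈ 0.0755; Cmin,ss = (1851/212)·f/(1−f) ≈ 0.713 μg/mL.
Difference ≈ 1.073 − 0.713 ≈ 0.360 μg/mL.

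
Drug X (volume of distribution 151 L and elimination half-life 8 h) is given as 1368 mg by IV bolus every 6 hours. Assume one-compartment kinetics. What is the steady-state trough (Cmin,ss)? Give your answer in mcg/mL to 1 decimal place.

Over one 6-h interval, 6/8 ≈ 0.75 half-lives elapse, leaving f ≈ 0.5946 of each dose.
Each bolus raises the concentration by D/Vd = 1368/151 ≈ 9.060 mcg/mL.
Steady-state trough Cmin,ss = C₀·f/(1−f) ≈ 9.060 × 0.5946/0.4054 ≈ 13.288 mcg/mL.

13.3 mcg/mL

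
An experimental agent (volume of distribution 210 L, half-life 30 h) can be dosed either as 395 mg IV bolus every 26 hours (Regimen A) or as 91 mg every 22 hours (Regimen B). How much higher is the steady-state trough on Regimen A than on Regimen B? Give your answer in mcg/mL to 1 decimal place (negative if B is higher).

1.6 mcg/mL

Regimen A: f = (1/2)^(26/30) ≈ 0.5484; Cmin,ss = (395/210)·f/(1−f) ≈ 2.284 mcg/mL.
Regimen B: f = (1/2)^(22/30) ≈ 0.6015; Cmin,ss = (91/210)·f/(1−f) ≈ 0.654 mcg/mL.
Difference ≈ 2.284 − 0.654 ≈ 1.630 mcg/mL.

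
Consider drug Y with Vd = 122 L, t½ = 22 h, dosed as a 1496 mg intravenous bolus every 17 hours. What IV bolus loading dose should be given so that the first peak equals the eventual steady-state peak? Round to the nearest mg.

3608 mg

f = (1/2)^(17/22) ≈ 0.585310; accumulation ratio R = 1/(1−f) ≈ 2.41144.
Loading dose to hit Cmax,ss on first dose: D_load = D_maint·R ≈ 1496 × 2.41144 ≈ 3607.51 mg.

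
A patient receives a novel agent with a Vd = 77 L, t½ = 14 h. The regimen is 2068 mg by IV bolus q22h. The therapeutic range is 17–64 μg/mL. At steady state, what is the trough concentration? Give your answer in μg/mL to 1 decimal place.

τ/t½ = 22/14 ≈ 1.5714, so fraction remaining f = (1/2)^(22/14) ≈ 0.3365.
At steady state, accumulation factor R = 1/(1 − e^(−kτ)) ≈ 1.5072.
Single-dose peak C₀ = D/Vd = 2068/77 ≈ 26.857 μg/mL.
Cmax,ss = C₀/(1 − f) ≈ 26.857/0.6635 ≈ 40.478 μg/mL.
One interval later, Cmin,ss = Cmax,ss·e^(−kτ) ≈ 40.478 × 0.3365 ≈ 13.621 μg/mL.
Trough 13.6 μg/mL vs MEC 17 μg/mL: subtherapeutic.

13.6 μg/mL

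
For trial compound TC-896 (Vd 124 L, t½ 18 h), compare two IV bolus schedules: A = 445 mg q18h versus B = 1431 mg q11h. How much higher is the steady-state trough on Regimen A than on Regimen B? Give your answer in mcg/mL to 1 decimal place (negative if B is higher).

Regimen A: f = (1/2)^(18/18) ≈ 0.5000; Cmin,ss = (445/124)·f/(1−f) ≈ 3.589 mcg/mL.
Regimen B: f = (1/2)^(11/18) ≈ 0.6547; Cmin,ss = (1431/124)·f/(1−f) ≈ 21.881 mcg/mL.
Difference ≈ 3.589 − 21.881 ≈ -18.292 mcg/mL.

-18.3 mcg/mL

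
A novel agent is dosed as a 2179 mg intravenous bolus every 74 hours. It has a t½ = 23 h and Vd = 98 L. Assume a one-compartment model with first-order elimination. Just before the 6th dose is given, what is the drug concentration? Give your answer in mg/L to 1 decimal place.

2.7 mg/L

f = (1/2)^(τ/t½) = (1/2)^(74/23) ≈ 0.1075.
C₀ = D/Vd = 2179/98 ≈ 22.235 mg/L.
Before the 6th dose, 5 doses have been given. Superposition: Cmin = C₀·(f + f² + … + f^5).
≈ 22.235 × (0.1075 + 0.0116 + 0.0012 + 0.0001 + 0.0000) ≈ 22.235 × 0.1204 ≈ 2.677 mg/L.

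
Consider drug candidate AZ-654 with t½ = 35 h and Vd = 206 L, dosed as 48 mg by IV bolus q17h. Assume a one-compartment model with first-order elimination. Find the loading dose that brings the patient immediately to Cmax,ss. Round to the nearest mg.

168 mg

f = (1/2)^(17/35) ≈ 0.714143; accumulation ratio R = 1/(1−f) ≈ 3.49825.
Loading dose to hit Cmax,ss on first dose: D_load = D_maint·R ≈ 48 × 3.49825 ≈ 167.92 mg.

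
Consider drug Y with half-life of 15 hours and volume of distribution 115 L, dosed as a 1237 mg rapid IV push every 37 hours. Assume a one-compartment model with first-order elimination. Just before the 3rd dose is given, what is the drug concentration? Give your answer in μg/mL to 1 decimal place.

2.3 μg/mL

f = (1/2)^(τ/t½) = (1/2)^(37/15) ≈ 0.1809.
C₀ = D/Vd = 1237/115 ≈ 10.757 μg/mL.
Before the 3rd dose, 2 doses have been given. Superposition: Cmin = C₀·(f + f²).
≈ 10.757 × (0.1809 + 0.0327) ≈ 10.757 × 0.2136 ≈ 2.298 μg/mL.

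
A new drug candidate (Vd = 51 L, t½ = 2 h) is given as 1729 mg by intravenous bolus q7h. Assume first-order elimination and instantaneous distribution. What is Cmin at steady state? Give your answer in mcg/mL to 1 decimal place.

τ/t½ = 7/2 ≈ 3.5, so fraction remaining f = (1/2)^(7/2) ≈ 0.0884.
Single-dose peak C₀ = D/Vd = 1729/51 ≈ 33.902 mcg/mL.
Steady-state trough Cmin,ss = C₀·f/(1−f) ≈ 33.902 × 0.0884/0.9116 ≈ 3.288 mcg/mL.

3.3 mcg/mL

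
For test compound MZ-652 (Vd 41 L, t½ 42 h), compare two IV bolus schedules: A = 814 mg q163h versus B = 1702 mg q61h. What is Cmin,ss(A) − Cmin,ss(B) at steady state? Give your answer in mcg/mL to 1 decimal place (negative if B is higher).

Regimen A: f = (1/2)^(163/42) ≈ 0.0679; Cmin,ss = (814/41)·f/(1−f) ≈ 1.446 mcg/mL.
Regimen B: f = (1/2)^(61/42) ≈ 0.3654; Cmin,ss = (1702/41)·f/(1−f) ≈ 23.903 mcg/mL.
Difference ≈ 1.446 − 23.903 ≈ -22.457 mcg/mL.

-22.5 mcg/mL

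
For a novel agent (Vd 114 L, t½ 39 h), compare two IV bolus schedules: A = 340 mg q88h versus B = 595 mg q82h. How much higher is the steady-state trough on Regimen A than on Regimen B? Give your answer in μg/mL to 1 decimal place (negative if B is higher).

Regimen A: f = (1/2)^(88/39) ≈ 0.2093; Cmin,ss = (340/114)·f/(1−f) ≈ 0.789 μg/mL.
Regimen B: f = (1/2)^(82/39) ≈ 0.2328; Cmin,ss = (595/114)·f/(1−f) ≈ 1.584 μg/mL.
Difference ≈ 0.789 − 1.584 ≈ -0.795 μg/mL.

-0.8 μg/mL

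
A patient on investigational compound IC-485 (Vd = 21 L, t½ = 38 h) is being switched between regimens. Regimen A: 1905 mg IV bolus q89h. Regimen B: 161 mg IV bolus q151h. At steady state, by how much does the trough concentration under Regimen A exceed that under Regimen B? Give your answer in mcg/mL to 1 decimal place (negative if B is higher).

21.8 mcg/mL

Regimen A: f = (1/2)^(89/38) ≈ 0.1972; Cmin,ss = (1905/21)·f/(1−f) ≈ 22.283 mcg/mL.
Regimen B: f = (1/2)^(151/38) ≈ 0.0637; Cmin,ss = (161/21)·f/(1−f) ≈ 0.522 mcg/mL.
Difference ≈ 22.283 − 0.522 ≈ 21.761 mcg/mL.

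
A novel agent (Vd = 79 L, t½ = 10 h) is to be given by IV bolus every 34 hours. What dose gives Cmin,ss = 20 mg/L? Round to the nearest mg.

τ/t½ = 34/10 ≈ 3.4, so f = (1/2)^(34/10) ≈ 0.094732.
Cmin,ss = (D/Vd)·f/(1−f), so D = Cmin,ss·Vd·(1−f)/f.
D = 20 × 79 × (1−f)/f ≈ 20 × 79 × 9.55610 ≈ 15098.64 mg.

15099 mg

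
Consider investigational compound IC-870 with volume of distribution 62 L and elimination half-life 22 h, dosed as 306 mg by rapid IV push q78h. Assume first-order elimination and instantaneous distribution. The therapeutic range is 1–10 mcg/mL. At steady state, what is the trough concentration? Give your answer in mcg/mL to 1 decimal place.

0.5 mcg/mL

τ/t½ = 78/22 ≈ 3.5455, so fraction remaining f = (1/2)^(78/22) ≈ 0.0856.
Each bolus raises the concentration by D/Vd = 306/62 ≈ 4.935 mcg/mL.
Steady-state trough Cmin,ss = C₀·f/(1−f) ≈ 4.935 × 0.0856/0.9144 ≈ 0.462 mcg/mL.
Trough 0.5 mcg/mL vs MEC 1 mcg/mL: subtherapeutic.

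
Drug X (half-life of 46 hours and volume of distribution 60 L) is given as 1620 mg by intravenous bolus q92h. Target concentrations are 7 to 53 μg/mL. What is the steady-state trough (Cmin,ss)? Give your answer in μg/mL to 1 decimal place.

τ = 92 h = 2 half-lives, so f = (1/2)^2 = 0.25.
At steady state, R = 1/(1 − 0.25) = 4/3.
Single-dose peak C₀ = D/Vd = 1620/60 = 27 μg/mL.
Steady-state peak Cmax,ss = C₀·R = 27 × 4/3 ≈ 36.000 μg/mL.
Steady-state trough Cmin,ss = Cmax,ss·f ≈ 36.000 × 0.25 ≈ 9.000 μg/mL.
Trough 9.0 μg/mL vs MEC 7 μg/mL: adequate.

9.0 μg/mL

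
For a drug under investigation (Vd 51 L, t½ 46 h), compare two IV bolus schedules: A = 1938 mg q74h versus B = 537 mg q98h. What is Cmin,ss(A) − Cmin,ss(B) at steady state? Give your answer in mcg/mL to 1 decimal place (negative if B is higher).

15.4 mcg/mL

Regimen A: f = (1/2)^(74/46) ≈ 0.3279; Cmin,ss = (1938/51)·f/(1−f) ≈ 18.539 mcg/mL.
Regimen B: f = (1/2)^(98/46) ≈ 0.2284; Cmin,ss = (537/51)·f/(1−f) ≈ 3.117 mcg/mL.
Difference ≈ 18.539 − 3.117 ≈ 15.422 mcg/mL.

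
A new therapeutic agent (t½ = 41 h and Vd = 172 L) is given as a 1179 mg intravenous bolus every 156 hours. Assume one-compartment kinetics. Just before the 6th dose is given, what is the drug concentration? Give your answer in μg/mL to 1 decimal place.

0.5 μg/mL

f = (1/2)^(τ/t½) = (1/2)^(156/41) ≈ 0.0716.
C₀ = D/Vd = 1179/172 ≈ 6.855 μg/mL.
Before the 6th dose, 5 doses have been given. Superposition: Cmin = C₀·(f + f² + … + f^5).
≈ 6.855 × (0.0716 + 0.0051 + 0.0004 + 0.0000 + 0.0000) ≈ 6.855 × 0.0771 ≈ 0.529 μg/mL.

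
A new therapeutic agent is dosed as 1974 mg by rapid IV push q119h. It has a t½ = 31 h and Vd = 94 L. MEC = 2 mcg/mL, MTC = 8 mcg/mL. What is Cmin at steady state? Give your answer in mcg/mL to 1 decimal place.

τ/t½ = 119/31 ≈ 3.8387, so fraction remaining f = (1/2)^(119/31) ≈ 0.0699.
At steady state, accumulation factor R = 1/(1 − e^(−kτ)) ≈ 1.0752.
Single-dose peak C₀ = D/Vd = 1974/94 ≈ 21.000 mcg/mL.
Steady-state peak Cmax,ss = C₀·R ≈ 21.000 × 1.0752 ≈ 22.579 mcg/mL.
Steady-state trough Cmin,ss = Cmax,ss·f ≈ 22.579 × 0.0699 ≈ 1.578 mcg/mL.
Trough 1.6 mcg/mL vs MEC 2 mcg/mL: subtherapeutic.

1.6 mcg/mL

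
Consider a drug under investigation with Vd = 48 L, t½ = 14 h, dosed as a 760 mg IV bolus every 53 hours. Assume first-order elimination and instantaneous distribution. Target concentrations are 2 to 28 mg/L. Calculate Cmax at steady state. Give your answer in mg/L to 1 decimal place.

17.1 mg/L

Over one 53-h interval, 53/14 ≈ 3.7857 half-lives elapse, leaving f ≈ 0.0725 of each dose.
At steady state, accumulation factor R = 1/(1 − e^(−kτ)) ≈ 1.0782.
Each bolus raises the concentration by D/Vd = 760/48 ≈ 15.833 mg/L.
Steady-state peak Cmax,ss = C₀·R ≈ 15.833 × 1.0782 ≈ 17.071 mg/L.
Peak 17.1 mg/L vs MTC 28 mg/L: below toxic threshold.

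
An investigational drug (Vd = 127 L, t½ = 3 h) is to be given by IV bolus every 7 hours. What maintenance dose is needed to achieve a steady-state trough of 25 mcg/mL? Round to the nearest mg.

12826 mg

τ/t½ = 7/3 ≈ 2.3333, so f = (1/2)^(7/3) ≈ 0.198425.
Cmin,ss = (D/Vd)·f/(1−f), so D = Cmin,ss·Vd·(1−f)/f.
D = 25 × 127 × (1−f)/f ≈ 25 × 127 × 4.03969 ≈ 12826.02 mg.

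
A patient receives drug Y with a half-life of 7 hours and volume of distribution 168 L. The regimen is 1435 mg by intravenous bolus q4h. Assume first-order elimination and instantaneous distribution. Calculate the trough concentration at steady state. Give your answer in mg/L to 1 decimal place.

17.6 mg/L

Over one 4-h interval, 4/7 ≈ 0.57143 half-lives elapse, leaving f ≈ 0.6730 of each dose.
Single-dose peak C₀ = D/Vd = 1435/168 ≈ 8.542 mg/L.
Steady-state trough Cmin,ss = C₀·f/(1−f) ≈ 8.542 × 0.6730/0.3270 ≈ 17.580 mg/L.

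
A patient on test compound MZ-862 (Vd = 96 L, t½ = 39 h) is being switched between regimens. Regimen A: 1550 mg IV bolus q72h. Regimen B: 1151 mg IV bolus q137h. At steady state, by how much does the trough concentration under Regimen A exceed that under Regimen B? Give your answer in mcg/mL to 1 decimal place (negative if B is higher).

Regimen A: f = (1/2)^(72/39) ≈ 0.2781; Cmin,ss = (1550/96)·f/(1−f) ≈ 6.220 mcg/mL.
Regimen B: f = (1/2)^(137/39) ≈ 0.0876; Cmin,ss = (1151/96)·f/(1−f) ≈ 1.151 mcg/mL.
Difference ≈ 6.220 − 1.151 ≈ 5.069 mcg/mL.

5.1 mcg/mL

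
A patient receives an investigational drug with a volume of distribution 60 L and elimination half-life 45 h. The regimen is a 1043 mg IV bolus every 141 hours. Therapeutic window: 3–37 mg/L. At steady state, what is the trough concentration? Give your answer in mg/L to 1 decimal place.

k = ln2/t½ = ln2/45 ≈ 0.015403 h⁻¹; fraction remaining f = e^(−kτ) = e^(−0.015403×141) ≈ 0.1140.
Accumulation ratio R = 1/(1 − f) ≈ 1/0.8860 ≈ 1.1287.
Each bolus raises the concentration by D/Vd = 1043/60 ≈ 17.383 mg/L.
Cmax,ss = C₀/(1 − f) ≈ 17.383/0.8860 ≈ 19.620 mg/L.
One interval later, Cmin,ss = Cmax,ss·e^(−kτ) ≈ 19.620 × 0.1140 ≈ 2.237 mg/L.
Trough 2.2 mg/L vs MEC 3 mg/L: subtherapeutic.

2.2 mg/L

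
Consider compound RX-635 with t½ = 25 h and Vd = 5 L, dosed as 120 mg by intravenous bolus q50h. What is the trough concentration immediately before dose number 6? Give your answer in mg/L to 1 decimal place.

8.0 mg/L

f = (1/2)^(τ/t½) = (1/2)^(50/25) ≈ 0.2500.
C₀ = D/Vd = 120/5 ≈ 24.000 mg/L.
Before the 6th dose, 5 doses have been given. Superposition: Cmin = C₀·(f + f² + … + f^5).
≈ 24.000 × (0.2500 + 0.0625 + 0.0156 + 0.0039 + 0.0010) ≈ 24.000 × 0.3330 ≈ 7.992 mg/L.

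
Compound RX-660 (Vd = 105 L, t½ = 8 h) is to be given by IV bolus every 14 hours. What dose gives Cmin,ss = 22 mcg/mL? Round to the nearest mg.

τ/t½ = 14/8 ≈ 1.75, so f = (1/2)^(14/8) ≈ 0.297302.
Cmin,ss = (D/Vd)·f/(1−f), so D = Cmin,ss·Vd·(1−f)/f.
D = 22 × 105 × (1−f)/f ≈ 22 × 105 × 2.36358 ≈ 5459.87 mg.

5460 mg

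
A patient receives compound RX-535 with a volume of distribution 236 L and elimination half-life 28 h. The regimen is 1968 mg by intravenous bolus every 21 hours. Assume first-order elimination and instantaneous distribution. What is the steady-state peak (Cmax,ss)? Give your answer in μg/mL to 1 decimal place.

Over one 21-h interval, 21/28 ≈ 0.75 half-lives elapse, leaving f ≈ 0.5946 of each dose.
Accumulation ratio R = 1/(1 − f) ≈ 1/0.4054 ≈ 2.4667.
Each bolus raises the concentration by D/Vd = 1968/236 ≈ 8.339 μg/mL.
Steady-state peak Cmax,ss = C₀·R ≈ 8.339 × 2.4667 ≈ 20.570 μg/mL.

20.6 μg/mL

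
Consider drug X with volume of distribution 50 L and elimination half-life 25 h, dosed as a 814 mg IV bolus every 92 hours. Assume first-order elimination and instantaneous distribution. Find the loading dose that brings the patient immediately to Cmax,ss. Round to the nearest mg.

f = (1/2)^(92/25) ≈ 0.078021; accumulation ratio R = 1/(1−f) ≈ 1.08462.
Loading dose to hit Cmax,ss on first dose: D_load = D_maint·R ≈ 814 × 1.08462 ≈ 882.88 mg.

883 mg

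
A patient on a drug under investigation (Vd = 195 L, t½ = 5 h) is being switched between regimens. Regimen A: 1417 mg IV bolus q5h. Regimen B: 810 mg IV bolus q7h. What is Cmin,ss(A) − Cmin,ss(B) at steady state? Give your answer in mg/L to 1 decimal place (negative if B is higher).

4.7 mg/L

Regimen A: f = (1/2)^(5/5) ≈ 0.5000; Cmin,ss = (1417/195)·f/(1−f) ≈ 7.267 mg/L.
Regimen B: f = (1/2)^(7/5) ≈ 0.3789; Cmin,ss = (810/195)·f/(1−f) ≈ 2.534 mg/L.
Difference ≈ 7.267 − 2.534 ≈ 4.733 mg/L.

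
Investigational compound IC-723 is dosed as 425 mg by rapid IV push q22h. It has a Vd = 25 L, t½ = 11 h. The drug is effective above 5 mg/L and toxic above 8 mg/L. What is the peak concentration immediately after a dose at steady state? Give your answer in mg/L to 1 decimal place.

τ = 22 h = 2 half-lives, so f = (1/2)^2 = 0.25.
Accumulation ratio R = 1/(1 − f) = 1/0.75 = 4/3.
Single-dose peak C₀ = D/Vd = 425/25 = 17 mg/L.
Steady-state peak Cmax,ss = C₀·R = 17 × 4/3 ≈ 22.667 mg/L.
Peak 22.7 mg/L vs MTC 8 mg/L: exceeds toxic threshold.

22.7 mg/L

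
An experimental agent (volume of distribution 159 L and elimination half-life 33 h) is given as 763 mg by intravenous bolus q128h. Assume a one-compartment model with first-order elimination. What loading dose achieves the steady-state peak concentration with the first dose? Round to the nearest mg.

819 mg

f = (1/2)^(128/33) ≈ 0.067978; accumulation ratio R = 1/(1−f) ≈ 1.07294.
Loading dose to hit Cmax,ss on first dose: D_load = D_maint·R ≈ 763 × 1.07294 ≈ 818.65 mg.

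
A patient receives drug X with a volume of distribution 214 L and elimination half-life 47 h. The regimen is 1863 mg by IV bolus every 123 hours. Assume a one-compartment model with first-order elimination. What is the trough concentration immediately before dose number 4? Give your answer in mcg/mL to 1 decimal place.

1.7 mcg/mL

f = (1/2)^(τ/t½) = (1/2)^(123/47) ≈ 0.1630.
C₀ = D/Vd = 1863/214 ≈ 8.706 mcg/mL.
Before the 4th dose, 3 doses have been given. Superposition: Cmin = C₀·(f + f² + … + f^3).
≈ 8.706 × (0.1630 + 0.0266 + 0.0043) ≈ 8.706 × 0.1939 ≈ 1.688 mcg/mL.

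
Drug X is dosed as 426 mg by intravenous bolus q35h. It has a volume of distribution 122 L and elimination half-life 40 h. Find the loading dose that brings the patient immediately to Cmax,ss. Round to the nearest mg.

937 mg

f = (1/2)^(35/40) ≈ 0.545254; accumulation ratio R = 1/(1−f) ≈ 2.19903.
Loading dose to hit Cmax,ss on first dose: D_load = D_maint·R ≈ 426 × 2.19903 ≈ 936.79 mg.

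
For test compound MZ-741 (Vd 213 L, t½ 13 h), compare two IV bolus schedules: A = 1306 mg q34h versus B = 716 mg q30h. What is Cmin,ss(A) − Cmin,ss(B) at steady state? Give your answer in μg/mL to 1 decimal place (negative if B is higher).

Regimen A: f = (1/2)^(34/13) ≈ 0.1632; Cmin,ss = (1306/213)·f/(1−f) ≈ 1.196 μg/mL.
Regimen B: f = (1/2)^(30/13) ≈ 0.2020; Cmin,ss = (716/213)·f/(1−f) ≈ 0.851 μg/mL.
Difference ≈ 1.196 − 0.851 ≈ 0.345 μg/mL.

0.3 μg/mL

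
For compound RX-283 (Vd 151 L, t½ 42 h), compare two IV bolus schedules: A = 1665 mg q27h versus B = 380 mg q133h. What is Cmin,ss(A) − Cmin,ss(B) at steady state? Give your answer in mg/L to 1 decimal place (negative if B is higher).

19.3 mg/L

Regimen A: f = (1/2)^(27/42) ≈ 0.6404; Cmin,ss = (1665/151)·f/(1−f) ≈ 19.637 mg/L.
Regimen B: f = (1/2)^(133/42) ≈ 0.1114; Cmin,ss = (380/151)·f/(1−f) ≈ 0.315 mg/L.
Difference ≈ 19.637 − 0.315 ≈ 19.322 mg/L.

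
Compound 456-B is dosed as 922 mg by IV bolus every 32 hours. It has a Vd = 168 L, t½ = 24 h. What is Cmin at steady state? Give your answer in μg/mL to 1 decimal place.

3.6 μg/mL

k = ln2/t½ = ln2/24 ≈ 0.028881 h⁻¹; fraction remaining f = e^(−kτ) = e^(−0.028881×32) ≈ 0.3969.
At steady state, accumulation factor R = 1/(1 − e^(−kτ)) ≈ 1.6581.
Single-dose peak C₀ = D/Vd = 922/168 ≈ 5.488 μg/mL.
Cmax,ss = C₀/(1 − f) ≈ 5.488/0.6031 ≈ 9.100 μg/mL.
One interval later, Cmin,ss = Cmax,ss·e^(−kτ) ≈ 9.100 × 0.3969 ≈ 3.612 μg/mL.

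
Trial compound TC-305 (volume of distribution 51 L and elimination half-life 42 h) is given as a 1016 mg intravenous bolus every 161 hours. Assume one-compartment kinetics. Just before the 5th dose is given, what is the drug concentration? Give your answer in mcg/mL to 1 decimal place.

1.5 mcg/mL

f = (1/2)^(τ/t½) = (1/2)^(161/42) ≈ 0.0702.
C₀ = D/Vd = 1016/51 ≈ 19.922 mcg/mL.
Before the 5th dose, 4 doses have been given. Superposition: Cmin = C₀·(f + f² + … + f^4).
≈ 19.922 × (0.0702 + 0.0049 + 0.0003 + 0.0000) ≈ 19.922 × 0.0754 ≈ 1.502 mcg/mL.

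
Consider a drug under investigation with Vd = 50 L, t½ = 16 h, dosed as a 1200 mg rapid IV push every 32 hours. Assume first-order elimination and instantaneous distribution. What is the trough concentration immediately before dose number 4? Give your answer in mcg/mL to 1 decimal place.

f = (1/2)^(τ/t½) = (1/2)^(32/16) ≈ 0.2500.
C₀ = D/Vd = 1200/50 ≈ 24.000 mcg/mL.
Before the 4th dose, 3 doses have been given. Superposition: Cmin = C₀·(f + f² + … + f^3).
≈ 24.000 × (0.2500 + 0.0625 + 0.0156) ≈ 24.000 × 0.3281 ≈ 7.874 mcg/mL.

7.9 mcg/mL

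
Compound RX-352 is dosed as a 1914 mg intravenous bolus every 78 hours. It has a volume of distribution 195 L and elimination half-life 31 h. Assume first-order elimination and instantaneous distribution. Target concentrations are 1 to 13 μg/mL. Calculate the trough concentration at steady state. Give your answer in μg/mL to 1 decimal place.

τ/t½ = 78/31 ≈ 2.5161, so fraction remaining f = (1/2)^(78/31) ≈ 0.1748.
Accumulation ratio R = 1/(1 − f) ≈ 1/0.8252 ≈ 1.2118.
Each bolus raises the concentration by D/Vd = 1914/195 ≈ 9.815 μg/mL.
Steady-state peak Cmax,ss = C₀·R ≈ 9.815 × 1.2118 ≈ 11.894 μg/mL.
Steady-state trough Cmin,ss = Cmax,ss·f ≈ 11.894 × 0.1748 ≈ 2.079 μg/mL.
Trough 2.1 μg/mL vs MEC 1 μg/mL: adequate.

2.1 μg/mL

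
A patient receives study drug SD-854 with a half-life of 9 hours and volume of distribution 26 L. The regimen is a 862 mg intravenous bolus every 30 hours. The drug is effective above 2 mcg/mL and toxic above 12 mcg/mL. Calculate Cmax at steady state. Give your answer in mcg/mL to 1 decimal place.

36.8 mcg/mL

Over one 30-h interval, 30/9 ≈ 3.3333 half-lives elapse, leaving f ≈ 0.0992 of each dose.
Accumulation ratio R = 1/(1 − f) ≈ 1/0.9008 ≈ 1.1101.
Each bolus raises the concentration by D/Vd = 862/26 ≈ 33.154 mcg/mL.
Steady-state peak Cmax,ss = C₀·R ≈ 33.154 × 1.1101 ≈ 36.804 mcg/mL.
Peak 36.8 mcg/mL vs MTC 12 mcg/mL: exceeds toxic threshold.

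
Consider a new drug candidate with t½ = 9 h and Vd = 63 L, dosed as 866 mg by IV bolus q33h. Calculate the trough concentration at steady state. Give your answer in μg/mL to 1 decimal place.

k = ln2/t½ = ln2/9 ≈ 0.077016 h⁻¹; fraction remaining f = e^(−kτ) = e^(−0.077016×33) ≈ 0.0787.
At steady state, accumulation factor R = 1/(1 − e^(−kτ)) ≈ 1.0854.
Single-dose peak C₀ = D/Vd = 866/63 ≈ 13.746 μg/mL.
Steady-state peak Cmax,ss = C₀·R ≈ 13.746 × 1.0854 ≈ 14.920 μg/mL.
Steady-state trough Cmin,ss = Cmax,ss·f ≈ 14.920 × 0.0787 ≈ 1.174 μg/mL.

1.2 μg/mL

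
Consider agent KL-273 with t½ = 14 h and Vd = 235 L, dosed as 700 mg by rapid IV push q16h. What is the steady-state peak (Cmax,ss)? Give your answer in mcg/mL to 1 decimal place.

5.4 mcg/mL

τ/t½ = 16/14 ≈ 1.1429, so fraction remaining f = (1/2)^(16/14) ≈ 0.4529.
Accumulation ratio R = 1/(1 − f) ≈ 1/0.5471 ≈ 1.8278.
Each bolus raises the concentration by D/Vd = 700/235 ≈ 2.979 mcg/mL.
Steady-state peak Cmax,ss = C₀·R ≈ 2.979 × 1.8278 ≈ 5.445 mcg/mL.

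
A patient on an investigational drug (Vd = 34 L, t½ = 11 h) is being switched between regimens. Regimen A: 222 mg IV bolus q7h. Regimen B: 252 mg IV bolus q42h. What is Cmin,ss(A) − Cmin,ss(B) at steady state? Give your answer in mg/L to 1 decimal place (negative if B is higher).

Regimen A: f = (1/2)^(7/11) ≈ 0.6433; Cmin,ss = (222/34)·f/(1−f) ≈ 11.776 mg/L.
Regimen B: f = (1/2)^(42/11) ≈ 0.0709; Cmin,ss = (252/34)·f/(1−f) ≈ 0.566 mg/L.
Difference ≈ 11.776 − 0.566 ≈ 11.210 mg/L.

11.2 mg/L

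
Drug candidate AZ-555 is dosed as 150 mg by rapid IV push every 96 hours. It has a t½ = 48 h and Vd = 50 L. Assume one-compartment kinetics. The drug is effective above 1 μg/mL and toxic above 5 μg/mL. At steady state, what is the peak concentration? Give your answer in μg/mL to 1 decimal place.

4.0 μg/mL

The dosing interval is 2 half-lives, so f = 2^(−2) = 0.25.
At steady state, R = 1/(1 − 0.25) = 4/3.
Single-dose peak C₀ = D/Vd = 150/50 = 3 μg/mL.
Steady-state peak Cmax,ss = C₀·R = 3 × 4/3 ≈ 4.000 μg/mL.
Peak 4.0 μg/mL vs MTC 5 μg/mL: below toxic threshold.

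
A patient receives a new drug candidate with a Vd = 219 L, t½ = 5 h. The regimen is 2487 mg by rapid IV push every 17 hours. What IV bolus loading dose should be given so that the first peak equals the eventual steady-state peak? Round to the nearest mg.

2747 mg

f = (1/2)^(17/5) ≈ 0.094732; accumulation ratio R = 1/(1−f) ≈ 1.10465.
Loading dose to hit Cmax,ss on first dose: D_load = D_maint·R ≈ 2487 × 1.10465 ≈ 2747.26 mg.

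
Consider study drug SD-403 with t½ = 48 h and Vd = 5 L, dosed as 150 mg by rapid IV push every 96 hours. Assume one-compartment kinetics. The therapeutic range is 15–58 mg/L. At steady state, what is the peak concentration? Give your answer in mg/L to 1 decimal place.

τ = 96 h = 2 half-lives, so f = (1/2)^2 = 0.25.
Accumulation ratio R = 1/(1 − f) = 1/0.75 = 4/3.
Single-dose peak C₀ = D/Vd = 150/5 = 30 mg/L.
Steady-state peak Cmax,ss = C₀·R = 30 × 4/3 ≈ 40.000 mg/L.
Peak 40.0 mg/L vs MTC 58 mg/L: below toxic threshold.

40.0 mg/L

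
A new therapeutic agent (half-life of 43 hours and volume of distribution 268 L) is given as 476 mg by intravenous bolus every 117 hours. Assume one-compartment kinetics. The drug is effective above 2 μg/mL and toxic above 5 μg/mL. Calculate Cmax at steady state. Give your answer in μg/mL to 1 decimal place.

2.1 μg/mL

τ/t½ = 117/43 ≈ 2.7209, so fraction remaining f = (1/2)^(117/43) ≈ 0.1517.
Accumulation ratio R = 1/(1 − f) ≈ 1/0.8483 ≈ 1.1788.
Each bolus raises the concentration by D/Vd = 476/268 ≈ 1.776 μg/mL.
Cmax,ss = C₀/(1 − f) ≈ 1.776/0.8483 ≈ 2.094 μg/mL.
Peak 2.1 μg/mL vs MTC 5 μg/mL: below toxic threshold.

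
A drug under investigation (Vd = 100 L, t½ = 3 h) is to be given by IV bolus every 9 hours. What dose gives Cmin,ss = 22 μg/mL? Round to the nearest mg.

τ/t½ = 9/3 ≈ 3, so f = (1/2)^(9/3) ≈ 0.125000.
Cmin,ss = (D/Vd)·f/(1−f), so D = Cmin,ss·Vd·(1−f)/f.
D = 22 × 100 × (1−f)/f ≈ 22 × 100 × 7.00000 ≈ 15400.00 mg.

15400 mg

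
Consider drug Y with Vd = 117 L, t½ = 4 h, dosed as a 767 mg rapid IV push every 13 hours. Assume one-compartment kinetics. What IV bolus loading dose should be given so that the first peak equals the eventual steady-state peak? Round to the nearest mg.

f = (1/2)^(13/4) ≈ 0.105112; accumulation ratio R = 1/(1−f) ≈ 1.11746.
Loading dose to hit Cmax,ss on first dose: D_load = D_maint·R ≈ 767 × 1.11746 ≈ 857.09 mg.

857 mg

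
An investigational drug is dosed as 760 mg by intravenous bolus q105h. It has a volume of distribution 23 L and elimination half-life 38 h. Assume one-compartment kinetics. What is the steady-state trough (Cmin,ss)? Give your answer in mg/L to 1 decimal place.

k = ln2/t½ = ln2/38 ≈ 0.018241 h⁻¹; fraction remaining f = e^(−kτ) = e^(−0.018241×105) ≈ 0.1473.
Accumulation ratio R = 1/(1 − f) ≈ 1/0.8527 ≈ 1.1727.
Each bolus raises the concentration by D/Vd = 760/23 ≈ 33.043 mg/L.
Steady-state peak Cmax,ss = C₀·R ≈ 33.043 × 1.1727 ≈ 38.750 mg/L.
Steady-state trough Cmin,ss = Cmax,ss·f ≈ 38.750 × 0.1473 ≈ 5.708 mg/L.

5.7 mg/L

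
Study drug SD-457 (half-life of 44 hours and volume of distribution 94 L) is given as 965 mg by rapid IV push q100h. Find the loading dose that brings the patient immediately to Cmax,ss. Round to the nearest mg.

f = (1/2)^(100/44) ≈ 0.206938; accumulation ratio R = 1/(1−f) ≈ 1.26094.
Loading dose to hit Cmax,ss on first dose: D_load = D_maint·R ≈ 965 × 1.26094 ≈ 1216.81 mg.

1217 mg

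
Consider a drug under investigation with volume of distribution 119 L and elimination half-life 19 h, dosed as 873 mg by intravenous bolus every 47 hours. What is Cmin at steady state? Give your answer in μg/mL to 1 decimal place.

1.6 μg/mL

τ/t½ = 47/19 ≈ 2.4737, so fraction remaining f = (1/2)^(47/19) ≈ 0.1800.
Accumulation ratio R = 1/(1 − f) ≈ 1/0.8200 ≈ 1.2195.
Single-dose peak C₀ = D/Vd = 873/119 ≈ 7.336 μg/mL.
Steady-state peak Cmax,ss = C₀·R ≈ 7.336 × 1.2195 ≈ 8.946 μg/mL.
Steady-state trough Cmin,ss = Cmax,ss·f ≈ 8.946 × 0.1800 ≈ 1.610 μg/mL.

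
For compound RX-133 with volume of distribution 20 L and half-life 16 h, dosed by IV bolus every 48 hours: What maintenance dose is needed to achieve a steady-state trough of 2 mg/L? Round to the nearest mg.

280 mg

τ/t½ = 48/16 ≈ 3, so f = (1/2)^(48/16) ≈ 0.125000.
Cmin,ss = (D/Vd)·f/(1−f), so D = Cmin,ss·Vd·(1−f)/f.
D = 2 × 20 × (1−f)/f ≈ 2 × 20 × 7.00000 ≈ 280.00 mg.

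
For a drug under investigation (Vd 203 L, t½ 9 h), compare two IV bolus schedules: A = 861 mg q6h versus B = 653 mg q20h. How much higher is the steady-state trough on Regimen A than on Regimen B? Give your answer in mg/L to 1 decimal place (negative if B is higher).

6.3 mg/L

Regimen A: f = (1/2)^(6/9) ≈ 0.6300; Cmin,ss = (861/203)·f/(1−f) ≈ 7.222 mg/L.
Regimen B: f = (1/2)^(20/9) ≈ 0.2143; Cmin,ss = (653/203)·f/(1−f) ≈ 0.877 mg/L.
Difference ≈ 7.222 − 0.877 ≈ 6.345 mg/L.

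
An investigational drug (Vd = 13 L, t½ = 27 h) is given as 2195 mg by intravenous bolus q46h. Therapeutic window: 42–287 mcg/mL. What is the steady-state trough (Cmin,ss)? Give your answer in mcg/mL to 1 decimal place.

k = ln2/t½ = ln2/27 ≈ 0.025672 h⁻¹; fraction remaining f = e^(−kτ) = e^(−0.025672×46) ≈ 0.3070.
At steady state, accumulation factor R = 1/(1 − e^(−kτ)) ≈ 1.4430.
Each bolus raises the concentration by D/Vd = 2195/13 ≈ 168.846 mcg/mL.
Steady-state peak Cmax,ss = C₀·R ≈ 168.846 × 1.4430 ≈ 243.645 mcg/mL.
Steady-state trough Cmin,ss = Cmax,ss·f ≈ 243.645 × 0.3070 ≈ 74.799 mcg/mL.
Trough 74.8 mcg/mL vs MEC 42 mcg/mL: adequate.

74.8 mcg/mL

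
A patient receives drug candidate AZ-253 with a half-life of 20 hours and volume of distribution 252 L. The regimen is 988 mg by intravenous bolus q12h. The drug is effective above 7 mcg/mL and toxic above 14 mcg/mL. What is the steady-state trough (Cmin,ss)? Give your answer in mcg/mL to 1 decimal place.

7.6 mcg/mL

Over one 12-h interval, 12/20 ≈ 0.6 half-lives elapse, leaving f ≈ 0.6598 of each dose.
At steady state, accumulation factor R = 1/(1 − e^(−kτ)) ≈ 2.9394.
Single-dose peak C₀ = D/Vd = 988/252 ≈ 3.921 mcg/mL.
Cmax,ss = C₀/(1 − f) ≈ 3.921/0.3402 ≈ 11.526 mcg/mL.
Steady-state trough Cmin,ss = Cmax,ss·f ≈ 11.526 × 0.6598 ≈ 7.605 mcg/mL.
Trough 7.6 mcg/mL vs MEC 7 mcg/mL: adequate.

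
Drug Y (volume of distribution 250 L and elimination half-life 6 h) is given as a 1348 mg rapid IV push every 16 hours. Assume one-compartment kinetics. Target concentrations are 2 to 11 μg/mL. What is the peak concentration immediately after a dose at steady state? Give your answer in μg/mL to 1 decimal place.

k = ln2/t½ = ln2/6 ≈ 0.115525 h⁻¹; fraction remaining f = e^(−kτ) = e^(−0.115525×16) ≈ 0.1575.
Accumulation ratio R = 1/(1 − f) ≈ 1/0.8425 ≈ 1.1869.
Each bolus raises the concentration by D/Vd = 1348/250 ≈ 5.392 μg/mL.
Cmax,ss = C₀/(1 − f) ≈ 5.392/0.8425 ≈ 6.400 μg/mL.
Peak 6.4 μg/mL vs MTC 11 μg/mL: below toxic threshold.

6.4 μg/mL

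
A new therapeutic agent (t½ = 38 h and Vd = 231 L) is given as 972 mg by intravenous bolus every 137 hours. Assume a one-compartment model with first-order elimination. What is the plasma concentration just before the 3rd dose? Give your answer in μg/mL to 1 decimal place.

f = (1/2)^(τ/t½) = (1/2)^(137/38) ≈ 0.0822.
C₀ = D/Vd = 972/231 ≈ 4.208 μg/mL.
Before the 3rd dose, 2 doses have been given. Superposition: Cmin = C₀·(f + f²).
≈ 4.208 × (0.0822 + 0.0068) ≈ 4.208 × 0.0890 ≈ 0.375 μg/mL.

0.4 μg/mL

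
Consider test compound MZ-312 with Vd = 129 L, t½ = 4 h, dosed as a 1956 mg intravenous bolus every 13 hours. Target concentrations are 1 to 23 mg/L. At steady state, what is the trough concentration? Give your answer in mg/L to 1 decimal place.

k = ln2/t½ = ln2/4 ≈ 0.173287 h⁻¹; fraction remaining f = e^(−kτ) = e^(−0.173287×13) ≈ 0.1051.
At steady state, accumulation factor R = 1/(1 − e^(−kτ)) ≈ 1.1174.
Each bolus raises the concentration by D/Vd = 1956/129 ≈ 15.163 mg/L.
Cmax,ss = C₀/(1 − f) ≈ 15.163/0.8949 ≈ 16.944 mg/L.
Steady-state trough Cmin,ss = Cmax,ss·f ≈ 16.944 × 0.1051 ≈ 1.781 mg/L.
Trough 1.8 mg/L vs MEC 1 mg/L: adequate.

1.8 mg/L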